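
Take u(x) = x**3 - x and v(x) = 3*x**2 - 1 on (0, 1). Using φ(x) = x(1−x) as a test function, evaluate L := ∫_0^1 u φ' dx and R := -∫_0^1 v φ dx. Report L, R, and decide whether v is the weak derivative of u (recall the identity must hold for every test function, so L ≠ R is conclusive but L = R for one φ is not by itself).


LHS = 1/60, RHS = 1/60. Yes, v = u' weakly.

u(x) = x**3 - x, classical derivative u'(x) = 3*x**2 - 1.
φ(x) = x(1−x), so φ'(x) = 1 - 2*x.
Note φ(0) = φ(1) = 0, so the boundary term u·φ vanishes.
LHS = ∫_0^1 u(x) φ'(x) dx = ∫_0^1 (-2*x^4 + x^3 + 2*x^2 - x) dx. Term by term:
  ∫_0^1 -2*x^4 dx = -2/5;  ∫_0^1 x^3 dx = 1/4;  ∫_0^1 2*x^2 dx = 2/3;
  ∫_0^1 -x dx = -1/2.
Sum: -2/5 + 1/4 + 2/3 − 1/2 = 1/60.
So LHS = 1/60.
∫_0^1 v(x) φ(x) dx = ∫_0^1 (-3*x^4 + 3*x^3 + x^2 - x) dx. Term by term:
  ∫_0^1 -3*x^4 dx = -3/5;  ∫_0^1 3*x^3 dx = 3/4;  ∫_0^1 x^2 dx = 1/3;
  ∫_0^1 -x dx = -1/2.
Sum: -3/5 + 3/4 + 1/3 − 1/2 = -1/60.
So RHS = -∫_0^1 v(x) φ(x) dx = 1/60.
LHS = RHS, so the identity holds for this test φ.
Moreover u is smooth here and v(x) = u'(x) = 3*x**2 - 1 pointwise, so the identity holds for every test function. Hence v is the weak derivative of u.


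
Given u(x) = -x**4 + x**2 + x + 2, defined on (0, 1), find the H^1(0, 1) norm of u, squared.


||u||_{H^1}^2 = 763/90

The H^1 norm (squared) on an interval (0, L) is
  ||u||_{H^1}^2 = ∫_0^L u(x)^2 dx + ∫_0^L u'(x)^2 dx.
Compute u'(x) = -4*x**3 + 2*x + 1.
Then u(x)^2 = x**8 - 2*x**6 - 2*x**5 - 3*x**4 + 2*x**3 + 5*x**2 + 4*x + 4 and u'(x)^2 = 16*x**6 - 16*x**4 - 8*x**3 + 4*x**2 + 4*x + 1.
Integrate each monomial from 0 to 1 using ∫_0^1 c·x^n dx = c·1^(n+1)/(n+1):
  ∫_0^1 u(x)^2 dx = ∫_0^1 (x^8 - 2*x^6 - 2*x^5 - 3*x^4 + 2*x^3 + 5*x^2 + 4*x + 4) dx. Term by term:
    ∫_0^1 x^8 dx = 1/9;  ∫_0^1 -2*x^6 dx = -2/7;  ∫_0^1 -2*x^5 dx = -1/3;
    ∫_0^1 -3*x^4 dx = -3/5;  ∫_0^1 2*x^3 dx = 1/2;  ∫_0^1 5*x^2 dx = 5/3;
    ∫_0^1 4*x dx = 2;  ∫_0^1 4 dx = 4.
  Sum: 1/9 − 2/7 − 1/3 − 3/5 + 1/2 + 5/3 + 2 + 4 = 4447/630.
  ∫_0^1 u'(x)^2 dx = ∫_0^1 (16*x^6 - 16*x^4 - 8*x^3 + 4*x^2 + 4*x + 1) dx. Term by term:
    ∫_0^1 16*x^6 dx = 16/7;  ∫_0^1 -16*x^4 dx = -16/5;  ∫_0^1 -8*x^3 dx = -2;
    ∫_0^1 4*x^2 dx = 4/3;  ∫_0^1 4*x dx = 2;  ∫_0^1 1 dx = 1.
  Sum: 16/7 − 16/5 − 2 + 4/3 + 2 + 1 = 149/105.
Adding: ||u||_{H^1}^2 = 4447/630 + 149/105 = 763/90.


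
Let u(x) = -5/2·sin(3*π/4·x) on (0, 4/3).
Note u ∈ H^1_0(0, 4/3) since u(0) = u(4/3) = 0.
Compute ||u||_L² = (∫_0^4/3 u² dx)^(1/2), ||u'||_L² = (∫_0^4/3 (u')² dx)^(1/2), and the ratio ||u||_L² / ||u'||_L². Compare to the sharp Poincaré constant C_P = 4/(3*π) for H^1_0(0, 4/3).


||u||_L² / ||u'||_L² = 4/(3*π) = C_P.

u(x) = -5/2·sin(3*π/4·x), so u'(x) = -15*π*cos(3*π*x/4)/8.
Writing u(x) = A·sin(kπx/L) with A = -5/2 and k = 1, use ∫_0^L sin²(kπx/L) dx = L/2 and ∫_0^L cos²(kπx/L) dx = L/2.
u² = 25/4·sin²(3*π/4·x) and (u')² = 225*π^2/64·cos²(3*π/4·x), and each of sin², cos² integrates to L/2 = 2/3 over (0, 4/3).
∫_0^4/3 u² dx = 25/6, so ||u||_L² = 5*sqrt(6)/6.
∫_0^4/3 (u')² dx = 75*π^2/32, so ||u'||_L² = 5*sqrt(6)*π/8.
Ratio ||u||_L² / ||u'||_L² = 4/(3*π).
Sharp Poincaré constant on H^1_0(0, 4/3) is C_P = L/π = 4/(3*π), achieved by sin(3*π/4·x).
This is the k = 1 eigenfunction (up to amplitude), so the ratio equals the sharp Poincaré constant exactly.


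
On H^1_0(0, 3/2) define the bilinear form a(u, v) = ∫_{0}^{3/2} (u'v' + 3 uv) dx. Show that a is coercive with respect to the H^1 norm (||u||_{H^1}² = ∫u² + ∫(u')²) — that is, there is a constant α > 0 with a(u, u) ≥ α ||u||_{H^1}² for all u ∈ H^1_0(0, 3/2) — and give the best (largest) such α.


α = 1

Coercivity of a(·,·) on H^1_0(0, 3/2) means a(u, u) ≥ α ||u||_{H^1}² for every u ∈ H^1_0.
The interval has length L = 3/2, and Poincaré/coercivity depend only on L. Here a(u, u) = ∫(u')² + (3)·∫u².
Here c = 3 ≥ 1, so a(u,u) = ∫(u')² + c∫u² ≥ ∫(u')² + ∫u² = ||u||_{H^1}², i.e. α = 1 works. No larger α is possible: a(u,u) ≥ α||u||_{H^1}² means (1−α)∫(u')² ≥ (α−c)∫u², and for the modes u_n = sin(nπ(x−x₀)/L) (x₀ the left endpoint) one has ∫u_n²/∫(u_n')² = (L/(nπ))² → 0, so a(u_n,u_n)/||u_n||_{H^1}² → 1. Hence the optimal constant is α = 1.
Therefore α = 1.


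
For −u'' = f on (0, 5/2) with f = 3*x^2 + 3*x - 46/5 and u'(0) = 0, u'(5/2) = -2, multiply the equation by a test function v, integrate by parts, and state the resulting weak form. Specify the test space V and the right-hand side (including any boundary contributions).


V = H^1(0, 5/2) (v unrestricted at boundary; u is determined up to an additive constant); weak form: ∫_0^5/2 u'v' dx = ∫_0^5/2 (3*x^2 + 3*x - 46/5) v dx − 2·v(5/2) for all v ∈ V.

Multiply both sides by a test function v and integrate from 0 to 5/2:
  ∫_0^5/2 −u''(x) v(x) dx = ∫_0^5/2 f(x) v(x) dx.
Integrate the LHS by parts once:
  ∫_0^5/2 −u'' v dx = −[u'(x) v(x)]_0^5/2 + ∫_0^5/2 u'(x) v'(x) dx.
Thus ∫_0^5/2 u'(x) v'(x) dx = ∫_0^5/2 f(x) v(x) dx + [u'(x) v(x)]_0^5/2.
Choose V so that boundary terms are either known or forced to vanish.
u has inhomogeneous Neumann u'(0) = 0, u'(5/2) = -2. [u' v]_0^5/2 = (-2)·v(5/2) − (0)·v(0) = − 2·v(5/2). Take V = H^1(0, 5/2); boundary term becomes part of RHS.
Weak formulation: find u (satisfying any essential BC) such that ∫_0^5/2 u'(x) v'(x) dx = ∫_0^5/2 f v dx − 2·v(5/2) for all v ∈ V (Neumann data are natural BCs: they enter the RHS as boundary terms).
Substituting f(x) = 3*x^2 + 3*x - 46/5, the right-hand side is ∫_0^5/2 (3*x^2 + 3*x - 46/5) v dx − 2·v(5/2).
Compatibility check (pure Neumann): taking v ≡ 1 ∈ V gives 0 = ∫_0^5/2 f dx + (-2) − (0), i.e. ∫_0^5/2 f dx must equal u'(0) − u'(5/2) = 2. Indeed ∫_0^5/2 (3*x^2 + 3*x - 46/5) dx = 2, so the data are compatible. The solution is then unique only up to an additive constant (fix it e.g. by requiring ∫_0^5/2 u dx = 0).


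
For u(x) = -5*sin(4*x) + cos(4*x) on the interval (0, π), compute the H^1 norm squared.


||u||_{H^1(0,π)}^2 = 221*π

u'(x) = -4*sin(4*x) - 20*cos(4*x).
Expand u² and (u')² and integrate term by term on (0, π), using: for integers n ≥ 1, ∫_0^π sin²(nx) dx = ∫_0^π cos²(nx) dx = π/2; for n ≠ n', ∫_0^π sin(nx)sin(n'x) dx = ∫_0^π cos(nx)cos(n'x) dx = 0; and by product-to-sum, ∫_0^π sin(nx)cos(n'x) dx = ½∫_0^π [sin((n+n')x) + sin((n−n')x)] dx, which is 0 when n+n' is even and 2n/(n²−n'²) when n+n' is odd (it need not vanish on (0, π)).
  u² squared terms: (-5)²·∫sin(4x)² dx = 25·π/2 = 25*π/2;  (1)²·∫cos(4x)² dx = 1·π/2 = π/2.
  u² cross terms: 2·(-5)·(1)·∫sin(4x)·cos(4x) dx = -10·(0) = 0.
  So ∫_0^π u² dx = 25*π/2 + π/2 + 0 = 13*π.
  (u')² squared terms: (-20)²·∫cos(4x)² dx = 400·π/2 = 200*π;  (-4)²·∫sin(4x)² dx = 16·π/2 = 8*π.
  (u')² cross terms: 2·(-20)·(-4)·∫cos(4x)·sin(4x) dx = 160·(0) = 0.
  So ∫_0^π (u')² dx = 200*π + 8*π + 0 = 208*π.
||u||_{H^1}^2 = (13*π) + (208*π) = 221*π.


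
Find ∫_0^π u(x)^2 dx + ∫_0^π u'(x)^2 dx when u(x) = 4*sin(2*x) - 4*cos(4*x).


||u||_{H^1(0,π)}^2 = 176*π

u'(x) = 16*sin(4*x) + 8*cos(2*x).
Expand u² and (u')² and integrate term by term on (0, π), using: for integers n ≥ 1, ∫_0^π sin²(nx) dx = ∫_0^π cos²(nx) dx = π/2; for n ≠ n', ∫_0^π sin(nx)sin(n'x) dx = ∫_0^π cos(nx)cos(n'x) dx = 0; and by product-to-sum, ∫_0^π sin(nx)cos(n'x) dx = ½∫_0^π [sin((n+n')x) + sin((n−n')x)] dx, which is 0 when n+n' is even and 2n/(n²−n'²) when n+n' is odd (it need not vanish on (0, π)).
  u² squared terms: (-4)²·∫cos(4x)² dx = 16·π/2 = 8*π;  (4)²·∫sin(2x)² dx = 16·π/2 = 8*π.
  u² cross terms: 2·(-4)·(4)·∫cos(4x)·sin(2x) dx = -32·(0) = 0.
  So ∫_0^π u² dx = 8*π + 8*π + 0 = 16*π.
  (u')² squared terms: (8)²·∫cos(2x)² dx = 64·π/2 = 32*π;  (16)²·∫sin(4x)² dx = 256·π/2 = 128*π.
  (u')² cross terms: 2·(8)·(16)·∫cos(2x)·sin(4x) dx = 256·(0) = 0.
  So ∫_0^π (u')² dx = 32*π + 128*π + 0 = 160*π.
||u||_{H^1}^2 = (16*π) + (160*π) = 176*π.


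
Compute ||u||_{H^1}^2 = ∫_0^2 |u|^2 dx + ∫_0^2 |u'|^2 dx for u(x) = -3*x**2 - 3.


||u||_{H^1}^2 = 1098/5

The H^1 norm (squared) on an interval (0, L) is
  ||u||_{H^1}^2 = ∫_0^L u(x)^2 dx + ∫_0^L u'(x)^2 dx.
Compute u'(x) = -6*x.
Then u(x)^2 = 9*x**4 + 18*x**2 + 9 and u'(x)^2 = 36*x**2.
Integrate each monomial from 0 to 2 using ∫_0^2 c·x^n dx = c·2^(n+1)/(n+1):
  ∫_0^2 u(x)^2 dx = ∫_0^2 (9*x^4 + 18*x^2 + 9) dx. Term by term:
    ∫_0^2 9*x^4 dx = 288/5;  ∫_0^2 18*x^2 dx = 48;  ∫_0^2 9 dx = 18.
  Sum: 288/5 + 48 + 18 = 618/5.
  ∫_0^2 u'(x)^2 dx = ∫_0^2 (36*x^2) dx. Term by term:
    ∫_0^2 36*x^2 dx = 96.
Adding: ||u||_{H^1}^2 = 618/5 + 96 = 1098/5.


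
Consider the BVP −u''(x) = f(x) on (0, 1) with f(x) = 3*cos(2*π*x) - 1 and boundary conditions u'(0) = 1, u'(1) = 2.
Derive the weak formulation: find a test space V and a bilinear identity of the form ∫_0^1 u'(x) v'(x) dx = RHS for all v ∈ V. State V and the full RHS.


V = H^1(0, 1) (v unrestricted at boundary; u is determined up to an additive constant); weak form: ∫_0^1 u'v' dx = ∫_0^1 (3*cos(2*π*x) - 1) v dx + 2·v(1) − v(0) for all v ∈ V.

Multiply both sides by a test function v and integrate from 0 to 1:
  ∫_0^1 −u''(x) v(x) dx = ∫_0^1 f(x) v(x) dx.
Integrate the LHS by parts once:
  ∫_0^1 −u'' v dx = −[u'(x) v(x)]_0^1 + ∫_0^1 u'(x) v'(x) dx.
Thus ∫_0^1 u'(x) v'(x) dx = ∫_0^1 f(x) v(x) dx + [u'(x) v(x)]_0^1.
Choose V so that boundary terms are either known or forced to vanish.
u has inhomogeneous Neumann u'(0) = 1, u'(1) = 2. [u' v]_0^1 = (2)·v(1) − (1)·v(0) = 2·v(1) − v(0). Take V = H^1(0, 1); boundary term becomes part of RHS.
Weak formulation: find u (satisfying any essential BC) such that ∫_0^1 u'(x) v'(x) dx = ∫_0^1 f v dx + 2·v(1) − v(0) for all v ∈ V (Neumann data are natural BCs: they enter the RHS as boundary terms).
Substituting f(x) = 3*cos(2*π*x) - 1, the right-hand side is ∫_0^1 (3*cos(2*π*x) - 1) v dx + 2·v(1) − v(0).
Compatibility check (pure Neumann): taking v ≡ 1 ∈ V gives 0 = ∫_0^1 f dx + (2) − (1), i.e. ∫_0^1 f dx must equal u'(0) − u'(1) = -1. Indeed ∫_0^1 (3*cos(2*π*x) - 1) dx = -1, so the data are compatible. The solution is then unique only up to an additive constant (fix it e.g. by requiring ∫_0^1 u dx = 0).


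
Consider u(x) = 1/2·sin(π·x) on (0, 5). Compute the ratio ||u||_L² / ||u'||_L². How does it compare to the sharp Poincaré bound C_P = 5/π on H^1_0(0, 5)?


||u||_L² / ||u'||_L² = 1/π < C_P = 5/π.

u(x) = 1/2·sin(π·x), so u'(x) = π*cos(π*x)/2.
Writing u(x) = A·sin(kπx/L) with A = 1/2 and k = 5, use ∫_0^L sin²(kπx/L) dx = L/2 and ∫_0^L cos²(kπx/L) dx = L/2.
u² = 1/4·sin²(π·x) and (u')² = π^2/4·cos²(π·x), and each of sin², cos² integrates to L/2 = 5/2 over (0, 5).
∫_0^5 u² dx = 5/8, so ||u||_L² = sqrt(10)/4.
∫_0^5 (u')² dx = 5*π^2/8, so ||u'||_L² = sqrt(10)*π/4.
Ratio ||u||_L² / ||u'||_L² = 1/π.
Sharp Poincaré constant on H^1_0(0, 5) is C_P = L/π = 5/π, achieved by sin(π/5·x).
This is the k = 5 harmonic; the ratio L/(kπ) is strictly less than C_P = L/π, consistent with the sharp inequality ||u||_L² ≤ C_P ||u'||_L².


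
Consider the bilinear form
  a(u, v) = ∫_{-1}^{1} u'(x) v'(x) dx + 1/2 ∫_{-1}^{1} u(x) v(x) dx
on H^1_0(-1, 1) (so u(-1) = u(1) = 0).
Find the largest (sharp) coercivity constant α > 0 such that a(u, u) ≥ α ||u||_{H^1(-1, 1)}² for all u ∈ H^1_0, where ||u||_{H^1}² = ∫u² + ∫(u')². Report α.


α = (2 + π^2)/(4 + π^2)

Coercivity of a(·,·) on H^1_0(-1, 1) means a(u, u) ≥ α ||u||_{H^1}² for every u ∈ H^1_0.
The interval has length L = 2, and Poincaré/coercivity depend only on L. Here a(u, u) = ∫(u')² + (1/2)·∫u².
Here 0 < c = 1/2 < 1. The condition a(u,u) ≥ α||u||_{H^1}² reads (1−α)∫(u')² ≥ (α−c)∫u². Any admissible α is ≤ 1 (rapidly oscillating u have ∫u²/∫(u')² → 0), and α = 1 would force 0 ≥ (1−c)∫u², impossible since c < 1; so 1−α > 0. By the sharp Poincaré inequality on H^1_0 of an interval of length L, ∫(u')² ≥ (π/L)²∫u² with equality for the first sine mode sin(π(x−x₀)/L) (x₀ the left endpoint), so the inequality holds for all u iff (1−α)(π/L)² ≥ α − c, i.e. α ≤ ((π/L)² + c)/((π/L)² + 1) = (1 + c(L/π)²)/(1 + (L/π)²). With (π/L)² = π^2/4 and c = 1/2, the largest admissible constant is α = ((π/L)² + c)/((π/L)² + 1).
Simplifying, α = (2 + π^2)/(4 + π^2).


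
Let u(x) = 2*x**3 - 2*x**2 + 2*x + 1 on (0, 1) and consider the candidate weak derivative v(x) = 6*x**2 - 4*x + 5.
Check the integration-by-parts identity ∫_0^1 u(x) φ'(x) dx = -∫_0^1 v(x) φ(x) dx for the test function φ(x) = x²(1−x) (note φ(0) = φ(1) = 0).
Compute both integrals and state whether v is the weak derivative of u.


LHS = -1/6, RHS = -5/12. No, v is not the weak derivative of u.

u(x) = 2*x**3 - 2*x**2 + 2*x + 1, classical derivative u'(x) = 6*x**2 - 4*x + 2.
φ(x) = x²(1−x), so φ'(x) = x*(2 - 3*x).
Note φ(0) = φ(1) = 0, so the boundary term u·φ vanishes.
LHS = ∫_0^1 u(x) φ'(x) dx = ∫_0^1 (-6*x^5 + 10*x^4 - 10*x^3 + x^2 + 2*x) dx. Term by term:
  ∫_0^1 -6*x^5 dx = -1;  ∫_0^1 10*x^4 dx = 2;  ∫_0^1 -10*x^3 dx = -5/2;
  ∫_0^1 x^2 dx = 1/3;  ∫_0^1 2*x dx = 1.
Sum: -1 + 2 − 5/2 + 1/3 + 1 = -1/6.
So LHS = -1/6.
∫_0^1 v(x) φ(x) dx = ∫_0^1 (-6*x^5 + 10*x^4 - 9*x^3 + 5*x^2) dx. Term by term:
  ∫_0^1 -6*x^5 dx = -1;  ∫_0^1 10*x^4 dx = 2;  ∫_0^1 -9*x^3 dx = -9/4;
  ∫_0^1 5*x^2 dx = 5/3.
Sum: -1 + 2 − 9/4 + 5/3 = 5/12.
So RHS = -∫_0^1 v(x) φ(x) dx = -5/12.
LHS − RHS = 1/4 ≠ 0, so the identity fails.
(For a valid weak derivative the identity must hold for EVERY test function, in particular this one. The failure shows v is NOT the weak derivative of u.)
Correct weak derivative would be u'(x) = 6*x**2 - 4*x + 2.


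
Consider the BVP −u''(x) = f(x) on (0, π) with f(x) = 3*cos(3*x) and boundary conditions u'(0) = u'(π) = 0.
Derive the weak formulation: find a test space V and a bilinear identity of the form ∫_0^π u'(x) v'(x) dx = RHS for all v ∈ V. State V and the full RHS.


V = H^1(0, π) (no boundary constraint on v; u is determined up to an additive constant); weak form: ∫_0^π u'v' dx = ∫_0^π (3*cos(3*x)) v dx for all v ∈ V.

Multiply both sides by a test function v and integrate from 0 to π:
  ∫_0^π −u''(x) v(x) dx = ∫_0^π f(x) v(x) dx.
Integrate the LHS by parts once:
  ∫_0^π −u'' v dx = −[u'(x) v(x)]_0^π + ∫_0^π u'(x) v'(x) dx.
Thus ∫_0^π u'(x) v'(x) dx = ∫_0^π f(x) v(x) dx + [u'(x) v(x)]_0^π.
Choose V so that boundary terms are either known or forced to vanish.
u has homogeneous Neumann: u'(0) = u'(π) = 0. So [u' v]_0^π = 0·v(π) − 0·v(0) = 0 for any v; take V = H^1(0, π).
Weak formulation: find u (satisfying any essential BC) such that ∫_0^π u'(x) v'(x) dx = ∫_0^π f v dx for all v ∈ V (homogeneous Neumann, so boundary terms vanish).
Substituting f(x) = 3*cos(3*x), the right-hand side is ∫_0^π (3*cos(3*x)) v dx.
Compatibility check (pure Neumann): taking v ≡ 1 ∈ V gives 0 = ∫_0^π f dx + (0) − (0), i.e. ∫_0^π f dx must equal u'(0) − u'(π) = 0. Indeed ∫_0^π (3*cos(3*x)) dx = 0, so the data are compatible. The solution is then unique only up to an additive constant (fix it e.g. by requiring ∫_0^π u dx = 0).


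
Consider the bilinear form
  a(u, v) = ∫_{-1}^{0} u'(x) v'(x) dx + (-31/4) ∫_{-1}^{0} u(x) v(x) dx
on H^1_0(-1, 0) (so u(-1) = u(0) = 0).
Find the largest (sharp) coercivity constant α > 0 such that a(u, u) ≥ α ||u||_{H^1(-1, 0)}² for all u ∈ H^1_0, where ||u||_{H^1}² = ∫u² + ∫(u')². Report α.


α = (-31/4 + π^2)/(1 + π^2)

Coercivity of a(·,·) on H^1_0(-1, 0) means a(u, u) ≥ α ||u||_{H^1}² for every u ∈ H^1_0.
The interval has length L = 1, and Poincaré/coercivity depend only on L. Here a(u, u) = ∫(u')² + (-31/4)·∫u².
Here c = -31/4 < 0 with |c| < (π/L)² = π^2, so coercivity still holds. The condition a(u,u) ≥ α||u||_{H^1}² reads (1−α)∫(u')² ≥ (α−c)∫u². Any admissible α is ≤ 1 (rapidly oscillating u have ∫u²/∫(u')² → 0), and α = 1 would force 0 ≥ (1−c)∫u², impossible since c < 1; so 1−α > 0. By the sharp Poincaré inequality on H^1_0 of an interval of length L, ∫(u')² ≥ (π/L)²∫u² with equality for the first sine mode sin(π(x−x₀)/L) (x₀ the left endpoint), so the inequality holds for all u iff (1−α)(π/L)² ≥ α − c, i.e. α ≤ ((π/L)² + c)/((π/L)² + 1) = (1 + c(L/π)²)/(1 + (L/π)²). (Direct route, valid since c ≤ 0: Poincaré gives c∫u² ≥ c(L/π)²∫(u')², so a(u,u) ≥ (1 + c(L/π)²)∫(u')², while ||u||_{H^1}² ≤ (1 + (L/π)²)∫(u')²; dividing yields the same α.) With (π/L)² = π^2 and c = -31/4, the largest admissible constant is α = ((π/L)² + c)/((π/L)² + 1).
Simplifying, α = (-31/4 + π^2)/(1 + π^2).


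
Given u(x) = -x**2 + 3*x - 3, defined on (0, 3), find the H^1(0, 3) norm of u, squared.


||u||_{H^1}^2 = 171/10

The H^1 norm (squared) on an interval (0, L) is
  ||u||_{H^1}^2 = ∫_0^L u(x)^2 dx + ∫_0^L u'(x)^2 dx.
Compute u'(x) = 3 - 2*x.
Then u(x)^2 = x**4 - 6*x**3 + 15*x**2 - 18*x + 9 and u'(x)^2 = 4*x**2 - 12*x + 9.
Integrate each monomial from 0 to 3 using ∫_0^3 c·x^n dx = c·3^(n+1)/(n+1):
  ∫_0^3 u(x)^2 dx = ∫_0^3 (x^4 - 6*x^3 + 15*x^2 - 18*x + 9) dx. Term by term:
    ∫_0^3 x^4 dx = 243/5;  ∫_0^3 -6*x^3 dx = -243/2;  ∫_0^3 15*x^2 dx = 135;
    ∫_0^3 -18*x dx = -81;  ∫_0^3 9 dx = 27.
  Sum: 243/5 − 243/2 + 135 − 81 + 27 = 81/10.
  ∫_0^3 u'(x)^2 dx = ∫_0^3 (4*x^2 - 12*x + 9) dx. Term by term:
    ∫_0^3 4*x^2 dx = 36;  ∫_0^3 -12*x dx = -54;  ∫_0^3 9 dx = 27.
  Sum: 36 − 54 + 27 = 9.
Adding: ||u||_{H^1}^2 = 81/10 + 9 = 171/10.


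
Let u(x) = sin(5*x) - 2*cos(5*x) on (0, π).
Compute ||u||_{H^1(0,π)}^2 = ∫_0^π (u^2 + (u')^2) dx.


||u||_{H^1(0,π)}^2 = 65*π

u'(x) = 10*sin(5*x) + 5*cos(5*x).
Expand u² and (u')² and integrate term by term on (0, π), using: for integers n ≥ 1, ∫_0^π sin²(nx) dx = ∫_0^π cos²(nx) dx = π/2; for n ≠ n', ∫_0^π sin(nx)sin(n'x) dx = ∫_0^π cos(nx)cos(n'x) dx = 0; and by product-to-sum, ∫_0^π sin(nx)cos(n'x) dx = ½∫_0^π [sin((n+n')x) + sin((n−n')x)] dx, which is 0 when n+n' is even and 2n/(n²−n'²) when n+n' is odd (it need not vanish on (0, π)).
  u² squared terms: (-2)²·∫cos(5x)² dx = 4·π/2 = 2*π;  (1)²·∫sin(5x)² dx = 1·π/2 = π/2.
  u² cross terms: 2·(-2)·(1)·∫cos(5x)·sin(5x) dx = -4·(0) = 0.
  So ∫_0^π u² dx = 2*π + π/2 + 0 = 5*π/2.
  (u')² squared terms: (5)²·∫cos(5x)² dx = 25·π/2 = 25*π/2;  (10)²·∫sin(5x)² dx = 100·π/2 = 50*π.
  (u')² cross terms: 2·(5)·(10)·∫cos(5x)·sin(5x) dx = 100·(0) = 0.
  So ∫_0^π (u')² dx = 25*π/2 + 50*π + 0 = 125*π/2.
||u||_{H^1}^2 = (5*π/2) + (125*π/2) = 65*π.


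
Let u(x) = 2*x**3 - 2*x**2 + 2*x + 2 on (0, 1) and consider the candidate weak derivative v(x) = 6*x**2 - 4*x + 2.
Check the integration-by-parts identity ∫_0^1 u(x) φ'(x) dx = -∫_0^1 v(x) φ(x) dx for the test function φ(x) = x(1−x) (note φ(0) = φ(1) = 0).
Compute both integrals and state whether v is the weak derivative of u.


LHS = -3/10, RHS = -3/10. Yes, v = u' weakly.

u(x) = 2*x**3 - 2*x**2 + 2*x + 2, classical derivative u'(x) = 6*x**2 - 4*x + 2.
φ(x) = x(1−x), so φ'(x) = 1 - 2*x.
Note φ(0) = φ(1) = 0, so the boundary term u·φ vanishes.
LHS = ∫_0^1 u(x) φ'(x) dx = ∫_0^1 (-4*x^4 + 6*x^3 - 6*x^2 - 2*x + 2) dx. Term by term:
  ∫_0^1 -4*x^4 dx = -4/5;  ∫_0^1 6*x^3 dx = 3/2;  ∫_0^1 -6*x^2 dx = -2;
  ∫_0^1 -2*x dx = -1;  ∫_0^1 2 dx = 2.
Sum: -4/5 + 3/2 − 2 − 1 + 2 = -3/10.
So LHS = -3/10.
∫_0^1 v(x) φ(x) dx = ∫_0^1 (-6*x^4 + 10*x^3 - 6*x^2 + 2*x) dx. Term by term:
  ∫_0^1 -6*x^4 dx = -6/5;  ∫_0^1 10*x^3 dx = 5/2;  ∫_0^1 -6*x^2 dx = -2;
  ∫_0^1 2*x dx = 1.
Sum: -6/5 + 5/2 − 2 + 1 = 3/10.
So RHS = -∫_0^1 v(x) φ(x) dx = -3/10.
LHS = RHS, so the identity holds for this test φ.
Moreover u is smooth here and v(x) = u'(x) = 6*x**2 - 4*x + 2 pointwise, so the identity holds for every test function. Hence v is the weak derivative of u.


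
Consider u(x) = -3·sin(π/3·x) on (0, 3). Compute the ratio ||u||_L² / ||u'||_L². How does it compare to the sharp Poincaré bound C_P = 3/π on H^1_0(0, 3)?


||u||_L² / ||u'||_L² = 3/π = C_P.

u(x) = -3·sin(π/3·x), so u'(x) = -π*cos(π*x/3).
Writing u(x) = A·sin(kπx/L) with A = -3 and k = 1, use ∫_0^L sin²(kπx/L) dx = L/2 and ∫_0^L cos²(kπx/L) dx = L/2.
u² = 9·sin²(π/3·x) and (u')² = π^2·cos²(π/3·x), and each of sin², cos² integrates to L/2 = 3/2 over (0, 3).
∫_0^3 u² dx = 27/2, so ||u||_L² = 3*sqrt(6)/2.
∫_0^3 (u')² dx = 3*π^2/2, so ||u'||_L² = sqrt(6)*π/2.
Ratio ||u||_L² / ||u'||_L² = 3/π.
Sharp Poincaré constant on H^1_0(0, 3) is C_P = L/π = 3/π, achieved by sin(π/3·x).
This is the k = 1 eigenfunction (up to amplitude), so the ratio equals the sharp Poincaré constant exactly.


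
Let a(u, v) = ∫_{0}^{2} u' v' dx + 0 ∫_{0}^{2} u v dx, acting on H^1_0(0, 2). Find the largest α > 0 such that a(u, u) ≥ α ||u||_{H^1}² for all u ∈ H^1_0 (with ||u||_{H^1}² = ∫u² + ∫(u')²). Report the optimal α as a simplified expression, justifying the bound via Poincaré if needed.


α = π^2/(4 + π^2)

Coercivity of a(·,·) on H^1_0(0, 2) means a(u, u) ≥ α ||u||_{H^1}² for every u ∈ H^1_0.
The interval has length L = 2, and Poincaré/coercivity depend only on L. Here a(u, u) = ∫(u')² + (0)·∫u².
Here c = 0, so a(u,u) = ∫(u')² alone. The condition a(u,u) ≥ α||u||_{H^1}² reads (1−α)∫(u')² ≥ (α−c)∫u². Any admissible α is ≤ 1 (rapidly oscillating u have ∫u²/∫(u')² → 0), and α = 1 would force 0 ≥ (1−c)∫u², impossible since c < 1; so 1−α > 0. By the sharp Poincaré inequality on H^1_0 of an interval of length L, ∫(u')² ≥ (π/L)²∫u² with equality for the first sine mode sin(π(x−x₀)/L) (x₀ the left endpoint), so the inequality holds for all u iff (1−α)(π/L)² ≥ α − c, i.e. α ≤ ((π/L)² + c)/((π/L)² + 1) = (1 + c(L/π)²)/(1 + (L/π)²). (Direct route, valid since c ≤ 0: Poincaré gives c∫u² ≥ c(L/π)²∫(u')², so a(u,u) ≥ (1 + c(L/π)²)∫(u')², while ||u||_{H^1}² ≤ (1 + (L/π)²)∫(u')²; dividing yields the same α.) With (π/L)² = π^2/4 and c = 0, the largest admissible constant is α = ((π/L)² + c)/((π/L)² + 1).
Simplifying, α = π^2/(4 + π^2).


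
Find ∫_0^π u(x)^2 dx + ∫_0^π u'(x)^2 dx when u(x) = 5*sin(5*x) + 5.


||u||_{H^1(0,π)}^2 = 20 + 350*π

u'(x) = 25*cos(5*x).
Expand u² and (u')² and integrate term by term on (0, π), using: for integers n ≥ 1, ∫_0^π sin²(nx) dx = ∫_0^π cos²(nx) dx = π/2; for n ≠ n', ∫_0^π sin(nx)sin(n'x) dx = ∫_0^π cos(nx)cos(n'x) dx = 0; and by product-to-sum, ∫_0^π sin(nx)cos(n'x) dx = ½∫_0^π [sin((n+n')x) + sin((n−n')x)] dx, which is 0 when n+n' is even and 2n/(n²−n'²) when n+n' is odd (it need not vanish on (0, π)). For the constant mode: ∫_0^π 1 dx = π, ∫_0^π cos(nx) dx = 0, ∫_0^π sin(nx) dx = (1−(−1)^n)/n.
  u² squared terms: (5)²·∫1 dx = 25·π = 25*π;  (5)²·∫sin(5x)² dx = 25·π/2 = 25*π/2.
  u² cross terms: 2·(5)·(5)·∫1·sin(5x) dx = 50·(2/5) = 20.
  So ∫_0^π u² dx = 25*π + 25*π/2 + 20 = 20 + 75*π/2.
  (u')² squared terms: (25)²·∫cos(5x)² dx = 625·π/2 = 625*π/2.
  So ∫_0^π (u')² dx = 625*π/2.
||u||_{H^1}^2 = (20 + 75*π/2) + (625*π/2) = 20 + 350*π.


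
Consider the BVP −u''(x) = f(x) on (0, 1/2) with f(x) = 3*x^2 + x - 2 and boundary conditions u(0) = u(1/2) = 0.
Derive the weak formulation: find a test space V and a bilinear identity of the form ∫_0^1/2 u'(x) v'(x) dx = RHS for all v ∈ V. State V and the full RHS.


V = H^1_0(0, 1/2) (so v(0) = v(1/2) = 0); weak form: ∫_0^1/2 u'v' dx = ∫_0^1/2 (3*x^2 + x - 2) v dx for all v ∈ V.

Multiply both sides by a test function v and integrate from 0 to 1/2:
  ∫_0^1/2 −u''(x) v(x) dx = ∫_0^1/2 f(x) v(x) dx.
Integrate the LHS by parts once:
  ∫_0^1/2 −u'' v dx = −[u'(x) v(x)]_0^1/2 + ∫_0^1/2 u'(x) v'(x) dx.
Thus ∫_0^1/2 u'(x) v'(x) dx = ∫_0^1/2 f(x) v(x) dx + [u'(x) v(x)]_0^1/2.
Choose V so that boundary terms are either known or forced to vanish.
u is Dirichlet: u(0) = u(1/2) = 0. Let V = H^1_0(0, 1/2); then v(0) = v(1/2) = 0, and [u' v]_0^1/2 = 0.
Weak formulation: find u (satisfying any essential BC) such that ∫_0^1/2 u'(x) v'(x) dx = ∫_0^1/2 f v dx for all v ∈ V.
Substituting f(x) = 3*x^2 + x - 2, the right-hand side is ∫_0^1/2 (3*x^2 + x - 2) v dx.


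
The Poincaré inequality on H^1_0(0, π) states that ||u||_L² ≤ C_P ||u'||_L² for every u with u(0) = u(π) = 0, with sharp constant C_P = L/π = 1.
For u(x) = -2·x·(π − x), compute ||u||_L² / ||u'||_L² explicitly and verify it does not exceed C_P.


||u||_L² / ||u'||_L² = sqrt(10)*π/10 < C_P = 1.

u(x) = -2·x·(π − x), so u'(x) = 4*x - 2*π.
u(x) = -2·x·(π − x) vanishes at x = 0 and x = π, so u ∈ H^1_0(0, π). Differentiate via the product rule and integrate the resulting polynomials term by term.
  ∫_0^π u² dx = ∫_0^π (4*x^4 - 8*π*x^3 + 4*π^2*x^2) dx. Term by term:
    ∫_0^π 4*x^4 dx = 4*π^5/5;  ∫_0^π -8*π*x^3 dx = -2*π^5;  ∫_0^π 4*π^2*x^2 dx = 4*π^5/3.
  Sum: 4*π^5/5 − 2*π^5 + 4*π^5/3 = 2*π^5/15.
  ∫_0^π (u')² dx = ∫_0^π (16*x^2 - 16*π*x + 4*π^2) dx. Term by term:
    ∫_0^π 16*x^2 dx = 16*π^3/3;  ∫_0^π -16*π*x dx = -8*π^3;  ∫_0^π 4*π^2 dx = 4*π^3.
  Sum: 16*π^3/3 − 8*π^3 + 4*π^3 = 4*π^3/3.
∫_0^π u² dx = 2*π^5/15, so ||u||_L² = sqrt(30)*π^(5/2)/15.
∫_0^π (u')² dx = 4*π^3/3, so ||u'||_L² = 2*sqrt(3)*π^(3/2)/3.
Ratio ||u||_L² / ||u'||_L² = sqrt(10)*π/10.
Sharp Poincaré constant on H^1_0(0, π) is C_P = L/π = 1, achieved by sin(x).
A polynomial bump cannot attain the sharp Poincaré constant (only the first sine eigenfunction does), so the ratio is strictly less than C_P, consistent with ||u||_L² ≤ C_P ||u'||_L².


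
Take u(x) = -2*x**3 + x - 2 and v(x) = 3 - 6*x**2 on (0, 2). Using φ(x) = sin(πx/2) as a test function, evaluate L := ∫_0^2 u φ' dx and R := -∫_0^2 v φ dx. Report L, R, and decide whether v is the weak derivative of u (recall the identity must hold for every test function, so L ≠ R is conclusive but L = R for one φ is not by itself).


LHS = -192/π^3 + 44/π, RHS = -192/π^3 + 36/π. No, v is not the weak derivative of u.

u(x) = -2*x**3 + x - 2, classical derivative u'(x) = 1 - 6*x**2.
φ(x) = sin(πx/2), so φ'(x) = π*cos(π*x/2)/2.
Note φ(0) = φ(2) = 0, so the boundary term u·φ vanishes.
LHS = ∫_0^2 u(x) φ'(x) dx = ∫_0^2 (-π*x^3*cos(π*x/2) + π*x*cos(π*x/2)/2 - π*cos(π*x/2)) dx. Term by term:
  ∫_0^2 -π*cos(π*x/2) dx = 0;  ∫_0^2 π*x*cos(π*x/2)/2 dx = -4/π;  ∫_0^2 -π*x^3*cos(π*x/2) dx = -192/π^3 + 48/π.
Sum: 0 − 4/π + -192/π^3 + 48/π = -192/π^3 + 44/π.
So LHS = -192/π^3 + 44/π.
∫_0^2 v(x) φ(x) dx = ∫_0^2 (-6*x^2*sin(π*x/2) + 3*sin(π*x/2)) dx. Term by term:
  ∫_0^2 3*sin(π*x/2) dx = 12/π;  ∫_0^2 -6*x^2*sin(π*x/2) dx = -48/π + 192/π^3.
Sum: 12/π + -48/π + 192/π^3 = -36/π + 192/π^3.
So RHS = -∫_0^2 v(x) φ(x) dx = -192/π^3 + 36/π.
LHS − RHS = 8/π ≠ 0, so the identity fails.
(For a valid weak derivative the identity must hold for EVERY test function, in particular this one. The failure shows v is NOT the weak derivative of u.)
Correct weak derivative would be u'(x) = 1 - 6*x**2.


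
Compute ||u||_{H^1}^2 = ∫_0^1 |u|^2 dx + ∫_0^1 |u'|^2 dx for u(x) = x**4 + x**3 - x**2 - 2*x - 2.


||u||_{H^1}^2 = 14747/1260

The H^1 norm (squared) on an interval (0, L) is
  ||u||_{H^1}^2 = ∫_0^L u(x)^2 dx + ∫_0^L u'(x)^2 dx.
Compute u'(x) = 4*x**3 + 3*x**2 - 2*x - 2.
Then u(x)^2 = x**8 + 2*x**7 - x**6 - 6*x**5 - 7*x**4 + 8*x**2 + 8*x + 4 and u'(x)^2 = 16*x**6 + 24*x**5 - 7*x**4 - 28*x**3 - 8*x**2 + 8*x + 4.
Integrate each monomial from 0 to 1 using ∫_0^1 c·x^n dx = c·1^(n+1)/(n+1):
  ∫_0^1 u(x)^2 dx = ∫_0^1 (x^8 + 2*x^7 - x^6 - 6*x^5 - 7*x^4 + 8*x^2 + 8*x + 4) dx. Term by term:
    ∫_0^1 x^8 dx = 1/9;  ∫_0^1 2*x^7 dx = 1/4;  ∫_0^1 -x^6 dx = -1/7;
    ∫_0^1 -6*x^5 dx = -1;  ∫_0^1 -7*x^4 dx = -7/5;  ∫_0^1 8*x^2 dx = 8/3;
    ∫_0^1 8*x dx = 4;  ∫_0^1 4 dx = 4.
  Sum: 1/9 + 1/4 − 1/7 − 1 − 7/5 + 8/3 + 4 + 4 = 10691/1260.
  ∫_0^1 u'(x)^2 dx = ∫_0^1 (16*x^6 + 24*x^5 - 7*x^4 - 28*x^3 - 8*x^2 + 8*x + 4) dx. Term by term:
    ∫_0^1 16*x^6 dx = 16/7;  ∫_0^1 24*x^5 dx = 4;  ∫_0^1 -7*x^4 dx = -7/5;
    ∫_0^1 -28*x^3 dx = -7;  ∫_0^1 -8*x^2 dx = -8/3;  ∫_0^1 8*x dx = 4;
    ∫_0^1 4 dx = 4.
  Sum: 16/7 + 4 − 7/5 − 7 − 8/3 + 4 + 4 = 338/105.
Adding: ||u||_{H^1}^2 = 10691/1260 + 338/105 = 14747/1260.


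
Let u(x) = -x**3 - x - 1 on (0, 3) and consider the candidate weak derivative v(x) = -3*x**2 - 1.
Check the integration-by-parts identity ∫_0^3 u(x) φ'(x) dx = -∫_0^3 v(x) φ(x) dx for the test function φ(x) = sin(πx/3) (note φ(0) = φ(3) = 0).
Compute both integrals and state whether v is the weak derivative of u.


LHS = -324/π^3 + 87/π, RHS = -324/π^3 + 87/π. Yes, v = u' weakly.

u(x) = -x**3 - x - 1, classical derivative u'(x) = -3*x**2 - 1.
φ(x) = sin(πx/3), so φ'(x) = π*cos(π*x/3)/3.
Note φ(0) = φ(3) = 0, so the boundary term u·φ vanishes.
LHS = ∫_0^3 u(x) φ'(x) dx = ∫_0^3 (-π*x^3*cos(π*x/3)/3 - π*x*cos(π*x/3)/3 - π*cos(π*x/3)/3) dx. Term by term:
  ∫_0^3 -π*cos(π*x/3)/3 dx = 0;  ∫_0^3 -π*x*cos(π*x/3)/3 dx = 6/π;  ∫_0^3 -π*x^3*cos(π*x/3)/3 dx = -324/π^3 + 81/π.
Sum: 0 + 6/π + -324/π^3 + 81/π = -324/π^3 + 87/π.
So LHS = -324/π^3 + 87/π.
∫_0^3 v(x) φ(x) dx = ∫_0^3 (-3*x^2*sin(π*x/3) - sin(π*x/3)) dx. Term by term:
  ∫_0^3 -sin(π*x/3) dx = -6/π;  ∫_0^3 -3*x^2*sin(π*x/3) dx = -81/π + 324/π^3.
Sum: -6/π + -81/π + 324/π^3 = -87/π + 324/π^3.
So RHS = -∫_0^3 v(x) φ(x) dx = -324/π^3 + 87/π.
LHS = RHS, so the identity holds for this test φ.
Moreover u is smooth here and v(x) = u'(x) = -3*x**2 - 1 pointwise, so the identity holds for every test function. Hence v is the weak derivative of u.


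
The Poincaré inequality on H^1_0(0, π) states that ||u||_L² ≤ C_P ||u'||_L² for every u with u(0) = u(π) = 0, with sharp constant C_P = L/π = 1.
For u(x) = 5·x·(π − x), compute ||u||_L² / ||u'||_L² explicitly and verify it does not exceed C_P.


||u||_L² / ||u'||_L² = sqrt(10)*π/10 < C_P = 1.

u(x) = 5·x·(π − x), so u'(x) = -10*x + 5*π.
u(x) = 5·x·(π − x) vanishes at x = 0 and x = π, so u ∈ H^1_0(0, π). Differentiate via the product rule and integrate the resulting polynomials term by term.
  ∫_0^π u² dx = ∫_0^π (25*x^4 - 50*π*x^3 + 25*π^2*x^2) dx. Term by term:
    ∫_0^π 25*x^4 dx = 5*π^5;  ∫_0^π -50*π*x^3 dx = -25*π^5/2;  ∫_0^π 25*π^2*x^2 dx = 25*π^5/3.
  Sum: 5*π^5 − 25*π^5/2 + 25*π^5/3 = 5*π^5/6.
  ∫_0^π (u')² dx = ∫_0^π (100*x^2 - 100*π*x + 25*π^2) dx. Term by term:
    ∫_0^π 100*x^2 dx = 100*π^3/3;  ∫_0^π -100*π*x dx = -50*π^3;  ∫_0^π 25*π^2 dx = 25*π^3.
  Sum: 100*π^3/3 − 50*π^3 + 25*π^3 = 25*π^3/3.
∫_0^π u² dx = 5*π^5/6, so ||u||_L² = sqrt(30)*π^(5/2)/6.
∫_0^π (u')² dx = 25*π^3/3, so ||u'||_L² = 5*sqrt(3)*π^(3/2)/3.
Ratio ||u||_L² / ||u'||_L² = sqrt(10)*π/10.
Sharp Poincaré constant on H^1_0(0, π) is C_P = L/π = 1, achieved by sin(x).
A polynomial bump cannot attain the sharp Poincaré constant (only the first sine eigenfunction does), so the ratio is strictly less than C_P, consistent with ||u||_L² ≤ C_P ||u'||_L².


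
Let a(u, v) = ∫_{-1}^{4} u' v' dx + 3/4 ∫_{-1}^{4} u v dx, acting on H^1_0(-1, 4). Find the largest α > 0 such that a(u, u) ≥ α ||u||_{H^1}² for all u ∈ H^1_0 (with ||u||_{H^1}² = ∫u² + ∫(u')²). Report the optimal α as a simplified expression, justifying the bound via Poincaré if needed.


α = (π^2 + 75/4)/(π^2 + 25)

Coercivity of a(·,·) on H^1_0(-1, 4) means a(u, u) ≥ α ||u||_{H^1}² for every u ∈ H^1_0.
The interval has length L = 5, and Poincaré/coercivity depend only on L. Here a(u, u) = ∫(u')² + (3/4)·∫u².
Here 0 < c = 3/4 < 1. The condition a(u,u) ≥ α||u||_{H^1}² reads (1−α)∫(u')² ≥ (α−c)∫u². Any admissible α is ≤ 1 (rapidly oscillating u have ∫u²/∫(u')² → 0), and α = 1 would force 0 ≥ (1−c)∫u², impossible since c < 1; so 1−α > 0. By the sharp Poincaré inequality on H^1_0 of an interval of length L, ∫(u')² ≥ (π/L)²∫u² with equality for the first sine mode sin(π(x−x₀)/L) (x₀ the left endpoint), so the inequality holds for all u iff (1−α)(π/L)² ≥ α − c, i.e. α ≤ ((π/L)² + c)/((π/L)² + 1) = (1 + c(L/π)²)/(1 + (L/π)²). With (π/L)² = π^2/25 and c = 3/4, the largest admissible constant is α = ((π/L)² + c)/((π/L)² + 1).
Simplifying, α = (π^2 + 75/4)/(π^2 + 25).


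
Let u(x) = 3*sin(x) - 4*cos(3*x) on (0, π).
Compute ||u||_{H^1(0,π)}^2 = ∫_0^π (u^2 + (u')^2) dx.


||u||_{H^1(0,π)}^2 = 89*π

u'(x) = 12*sin(3*x) + 3*cos(x).
Expand u² and (u')² and integrate term by term on (0, π), using: for integers n ≥ 1, ∫_0^π sin²(nx) dx = ∫_0^π cos²(nx) dx = π/2; for n ≠ n', ∫_0^π sin(nx)sin(n'x) dx = ∫_0^π cos(nx)cos(n'x) dx = 0; and by product-to-sum, ∫_0^π sin(nx)cos(n'x) dx = ½∫_0^π [sin((n+n')x) + sin((n−n')x)] dx, which is 0 when n+n' is even and 2n/(n²−n'²) when n+n' is odd (it need not vanish on (0, π)).
  u² squared terms: (-4)²·∫cos(3x)² dx = 16·π/2 = 8*π;  (3)²·∫sin(x)² dx = 9·π/2 = 9*π/2.
  u² cross terms: 2·(-4)·(3)·∫cos(3x)·sin(x) dx = -24·(0) = 0.
  So ∫_0^π u² dx = 8*π + 9*π/2 + 0 = 25*π/2.
  (u')² squared terms: (3)²·∫cos(x)² dx = 9·π/2 = 9*π/2;  (12)²·∫sin(3x)² dx = 144·π/2 = 72*π.
  (u')² cross terms: 2·(3)·(12)·∫cos(x)·sin(3x) dx = 72·(0) = 0.
  So ∫_0^π (u')² dx = 9*π/2 + 72*π + 0 = 153*π/2.
||u||_{H^1}^2 = (25*π/2) + (153*π/2) = 89*π.


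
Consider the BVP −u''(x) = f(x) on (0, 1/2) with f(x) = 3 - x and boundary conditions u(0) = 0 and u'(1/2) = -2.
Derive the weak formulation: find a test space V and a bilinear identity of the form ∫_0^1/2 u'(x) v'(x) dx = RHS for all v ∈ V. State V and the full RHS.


V = {v ∈ H^1(0, 1/2) : v(0) = 0} (test functions vanish at x = 0 where u is specified); weak form: ∫_0^1/2 u'v' dx = ∫_0^1/2 (3 - x) v dx − 2·v(1/2) for all v ∈ V.

Multiply both sides by a test function v and integrate from 0 to 1/2:
  ∫_0^1/2 −u''(x) v(x) dx = ∫_0^1/2 f(x) v(x) dx.
Integrate the LHS by parts once:
  ∫_0^1/2 −u'' v dx = −[u'(x) v(x)]_0^1/2 + ∫_0^1/2 u'(x) v'(x) dx.
Thus ∫_0^1/2 u'(x) v'(x) dx = ∫_0^1/2 f(x) v(x) dx + [u'(x) v(x)]_0^1/2.
Choose V so that boundary terms are either known or forced to vanish.
Mixed BC: u(0) = 0 (Dirichlet) and u'(1/2) = -2 (Neumann). Define V = {v ∈ H^1(0, 1/2) : v(0) = 0}. Then [u' v]_0^1/2 = u'(1/2)·v(1/2) − u'(0)·0 = − 2·v(1/2).
Weak formulation: find u (satisfying any essential BC) such that ∫_0^1/2 u'(x) v'(x) dx = ∫_0^1/2 f v dx − 2·v(1/2) for all v ∈ V (Dirichlet at 0 absorbed into V; Neumann datum at x = 1/2 contributes the boundary term).
Substituting f(x) = 3 - x, the right-hand side is ∫_0^1/2 (3 - x) v dx − 2·v(1/2).


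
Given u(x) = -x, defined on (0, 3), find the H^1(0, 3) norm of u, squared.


||u||_{H^1}^2 = 12

The H^1 norm (squared) on an interval (0, L) is
  ||u||_{H^1}^2 = ∫_0^L u(x)^2 dx + ∫_0^L u'(x)^2 dx.
Compute u'(x) = -1.
Then u(x)^2 = x**2 and u'(x)^2 = 1.
Integrate each monomial from 0 to 3 using ∫_0^3 c·x^n dx = c·3^(n+1)/(n+1):
  ∫_0^3 u(x)^2 dx = ∫_0^3 (x^2) dx. Term by term:
    ∫_0^3 x^2 dx = 9.
  ∫_0^3 u'(x)^2 dx = ∫_0^3 (1) dx. Term by term:
    ∫_0^3 1 dx = 3.
Adding: ||u||_{H^1}^2 = 9 + 3 = 12.


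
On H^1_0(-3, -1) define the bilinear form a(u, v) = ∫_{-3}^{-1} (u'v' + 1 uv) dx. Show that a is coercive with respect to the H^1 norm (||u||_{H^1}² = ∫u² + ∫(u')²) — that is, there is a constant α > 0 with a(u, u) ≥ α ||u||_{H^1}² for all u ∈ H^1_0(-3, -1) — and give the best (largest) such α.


α = 1

Coercivity of a(·,·) on H^1_0(-3, -1) means a(u, u) ≥ α ||u||_{H^1}² for every u ∈ H^1_0.
The interval has length L = 2, and Poincaré/coercivity depend only on L. Here a(u, u) = ∫(u')² + (1)·∫u².
Here c = 1 ≥ 1, so a(u,u) = ∫(u')² + c∫u² ≥ ∫(u')² + ∫u² = ||u||_{H^1}², i.e. α = 1 works. No larger α is possible: a(u,u) ≥ α||u||_{H^1}² means (1−α)∫(u')² ≥ (α−c)∫u², and for the modes u_n = sin(nπ(x−x₀)/L) (x₀ the left endpoint) one has ∫u_n²/∫(u_n')² = (L/(nπ))² → 0, so a(u_n,u_n)/||u_n||_{H^1}² → 1. Hence the optimal constant is α = 1.
Therefore α = 1.


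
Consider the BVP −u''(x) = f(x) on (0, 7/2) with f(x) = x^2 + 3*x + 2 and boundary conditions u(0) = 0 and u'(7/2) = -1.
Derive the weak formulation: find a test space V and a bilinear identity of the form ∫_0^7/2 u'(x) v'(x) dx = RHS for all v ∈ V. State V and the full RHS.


V = {v ∈ H^1(0, 7/2) : v(0) = 0} (test functions vanish at x = 0 where u is specified); weak form: ∫_0^7/2 u'v' dx = ∫_0^7/2 (x^2 + 3*x + 2) v dx − v(7/2) for all v ∈ V.

Multiply both sides by a test function v and integrate from 0 to 7/2:
  ∫_0^7/2 −u''(x) v(x) dx = ∫_0^7/2 f(x) v(x) dx.
Integrate the LHS by parts once:
  ∫_0^7/2 −u'' v dx = −[u'(x) v(x)]_0^7/2 + ∫_0^7/2 u'(x) v'(x) dx.
Thus ∫_0^7/2 u'(x) v'(x) dx = ∫_0^7/2 f(x) v(x) dx + [u'(x) v(x)]_0^7/2.
Choose V so that boundary terms are either known or forced to vanish.
Mixed BC: u(0) = 0 (Dirichlet) and u'(7/2) = -1 (Neumann). Define V = {v ∈ H^1(0, 7/2) : v(0) = 0}. Then [u' v]_0^7/2 = u'(7/2)·v(7/2) − u'(0)·0 = − v(7/2).
Weak formulation: find u (satisfying any essential BC) such that ∫_0^7/2 u'(x) v'(x) dx = ∫_0^7/2 f v dx − v(7/2) for all v ∈ V (Dirichlet at 0 absorbed into V; Neumann datum at x = 7/2 contributes the boundary term).
Substituting f(x) = x^2 + 3*x + 2, the right-hand side is ∫_0^7/2 (x^2 + 3*x + 2) v dx − v(7/2).


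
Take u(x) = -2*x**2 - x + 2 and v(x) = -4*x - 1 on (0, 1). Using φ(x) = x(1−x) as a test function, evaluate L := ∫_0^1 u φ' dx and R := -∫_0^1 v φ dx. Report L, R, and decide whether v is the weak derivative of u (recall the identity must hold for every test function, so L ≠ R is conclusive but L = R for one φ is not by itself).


LHS = 1/2, RHS = 1/2. Yes, v = u' weakly.

u(x) = -2*x**2 - x + 2, classical derivative u'(x) = -4*x - 1.
φ(x) = x(1−x), so φ'(x) = 1 - 2*x.
Note φ(0) = φ(1) = 0, so the boundary term u·φ vanishes.
LHS = ∫_0^1 u(x) φ'(x) dx = ∫_0^1 (4*x^3 - 5*x + 2) dx. Term by term:
  ∫_0^1 4*x^3 dx = 1;  ∫_0^1 -5*x dx = -5/2;  ∫_0^1 2 dx = 2.
Sum: 1 − 5/2 + 2 = 1/2.
So LHS = 1/2.
∫_0^1 v(x) φ(x) dx = ∫_0^1 (4*x^3 - 3*x^2 - x) dx. Term by term:
  ∫_0^1 4*x^3 dx = 1;  ∫_0^1 -3*x^2 dx = -1;  ∫_0^1 -x dx = -1/2.
Sum: 1 − 1 − 1/2 = -1/2.
So RHS = -∫_0^1 v(x) φ(x) dx = 1/2.
LHS = RHS, so the identity holds for this test φ.
Moreover u is smooth here and v(x) = u'(x) = -4*x - 1 pointwise, so the identity holds for every test function. Hence v is the weak derivative of u.


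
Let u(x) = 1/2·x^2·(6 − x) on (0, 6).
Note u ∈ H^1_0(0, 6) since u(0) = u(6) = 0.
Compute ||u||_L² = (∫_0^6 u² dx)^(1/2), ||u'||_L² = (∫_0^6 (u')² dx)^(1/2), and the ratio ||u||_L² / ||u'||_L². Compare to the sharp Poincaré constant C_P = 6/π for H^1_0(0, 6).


||u||_L² / ||u'||_L² = 3*sqrt(14)/7 < C_P = 6/π.

u(x) = 1/2·x^2·(6 − x), so u'(x) = 3*x*(4 - x)/2.
u(x) = 1/2·x^2·(6 − x) vanishes at x = 0 and x = 6, so u ∈ H^1_0(0, 6). Differentiate via the product rule and integrate the resulting polynomials term by term.
  ∫_0^6 u² dx = ∫_0^6 (x^6/4 - 3*x^5 + 9*x^4) dx. Term by term:
    ∫_0^6 x^6/4 dx = 69984/7;  ∫_0^6 -3*x^5 dx = -23328;  ∫_0^6 9*x^4 dx = 69984/5.
  Sum: 69984/7 − 23328 + 69984/5 = 23328/35.
  ∫_0^6 (u')² dx = ∫_0^6 (9*x^4/4 - 18*x^3 + 36*x^2) dx. Term by term:
    ∫_0^6 9*x^4/4 dx = 17496/5;  ∫_0^6 -18*x^3 dx = -5832;  ∫_0^6 36*x^2 dx = 2592.
  Sum: 17496/5 − 5832 + 2592 = 1296/5.
∫_0^6 u² dx = 23328/35, so ||u||_L² = 108*sqrt(70)/35.
∫_0^6 (u')² dx = 1296/5, so ||u'||_L² = 36*sqrt(5)/5.
Ratio ||u||_L² / ||u'||_L² = 3*sqrt(14)/7.
Sharp Poincaré constant on H^1_0(0, 6) is C_P = L/π = 6/π, achieved by sin(π/6·x).
A polynomial bump cannot attain the sharp Poincaré constant (only the first sine eigenfunction does), so the ratio is strictly less than C_P, consistent with ||u||_L² ≤ C_P ||u'||_L².
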